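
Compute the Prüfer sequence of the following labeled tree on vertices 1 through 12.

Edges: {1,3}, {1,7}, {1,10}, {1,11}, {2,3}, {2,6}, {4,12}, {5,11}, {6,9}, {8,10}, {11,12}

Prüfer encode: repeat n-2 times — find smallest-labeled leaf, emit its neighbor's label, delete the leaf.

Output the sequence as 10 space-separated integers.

Answer: 12 11 1 10 6 2 3 1 1 11

Derivation:
Step 1: leaves = {4,5,7,8,9}. Remove smallest leaf 4, emit neighbor 12.
Step 2: leaves = {5,7,8,9,12}. Remove smallest leaf 5, emit neighbor 11.
Step 3: leaves = {7,8,9,12}. Remove smallest leaf 7, emit neighbor 1.
Step 4: leaves = {8,9,12}. Remove smallest leaf 8, emit neighbor 10.
Step 5: leaves = {9,10,12}. Remove smallest leaf 9, emit neighbor 6.
Step 6: leaves = {6,10,12}. Remove smallest leaf 6, emit neighbor 2.
Step 7: leaves = {2,10,12}. Remove smallest leaf 2, emit neighbor 3.
Step 8: leaves = {3,10,12}. Remove smallest leaf 3, emit neighbor 1.
Step 9: leaves = {10,12}. Remove smallest leaf 10, emit neighbor 1.
Step 10: leaves = {1,12}. Remove smallest leaf 1, emit neighbor 11.
Done: 2 vertices remain (11, 12). Sequence = [12 11 1 10 6 2 3 1 1 11]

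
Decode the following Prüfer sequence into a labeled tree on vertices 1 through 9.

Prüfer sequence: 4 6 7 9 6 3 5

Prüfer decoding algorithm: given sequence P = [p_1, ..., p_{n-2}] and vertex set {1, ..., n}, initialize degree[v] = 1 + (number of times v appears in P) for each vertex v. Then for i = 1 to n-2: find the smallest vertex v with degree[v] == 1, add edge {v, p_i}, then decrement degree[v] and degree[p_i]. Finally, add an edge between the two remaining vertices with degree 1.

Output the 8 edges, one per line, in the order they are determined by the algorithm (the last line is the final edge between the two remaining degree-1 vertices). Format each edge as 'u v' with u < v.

Answer: 1 4
2 6
4 7
7 9
6 8
3 6
3 5
5 9

Derivation:
Initial degrees: {1:1, 2:1, 3:2, 4:2, 5:2, 6:3, 7:2, 8:1, 9:2}
Step 1: smallest deg-1 vertex = 1, p_1 = 4. Add edge {1,4}. Now deg[1]=0, deg[4]=1.
Step 2: smallest deg-1 vertex = 2, p_2 = 6. Add edge {2,6}. Now deg[2]=0, deg[6]=2.
Step 3: smallest deg-1 vertex = 4, p_3 = 7. Add edge {4,7}. Now deg[4]=0, deg[7]=1.
Step 4: smallest deg-1 vertex = 7, p_4 = 9. Add edge {7,9}. Now deg[7]=0, deg[9]=1.
Step 5: smallest deg-1 vertex = 8, p_5 = 6. Add edge {6,8}. Now deg[8]=0, deg[6]=1.
Step 6: smallest deg-1 vertex = 6, p_6 = 3. Add edge {3,6}. Now deg[6]=0, deg[3]=1.
Step 7: smallest deg-1 vertex = 3, p_7 = 5. Add edge {3,5}. Now deg[3]=0, deg[5]=1.
Final: two remaining deg-1 vertices are 5, 9. Add edge {5,9}.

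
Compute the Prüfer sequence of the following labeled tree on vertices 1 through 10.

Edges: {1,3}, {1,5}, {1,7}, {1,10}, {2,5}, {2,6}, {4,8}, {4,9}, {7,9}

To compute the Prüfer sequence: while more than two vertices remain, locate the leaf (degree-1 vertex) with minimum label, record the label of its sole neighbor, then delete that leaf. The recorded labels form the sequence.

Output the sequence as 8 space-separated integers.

Step 1: leaves = {3,6,8,10}. Remove smallest leaf 3, emit neighbor 1.
Step 2: leaves = {6,8,10}. Remove smallest leaf 6, emit neighbor 2.
Step 3: leaves = {2,8,10}. Remove smallest leaf 2, emit neighbor 5.
Step 4: leaves = {5,8,10}. Remove smallest leaf 5, emit neighbor 1.
Step 5: leaves = {8,10}. Remove smallest leaf 8, emit neighbor 4.
Step 6: leaves = {4,10}. Remove smallest leaf 4, emit neighbor 9.
Step 7: leaves = {9,10}. Remove smallest leaf 9, emit neighbor 7.
Step 8: leaves = {7,10}. Remove smallest leaf 7, emit neighbor 1.
Done: 2 vertices remain (1, 10). Sequence = [1 2 5 1 4 9 7 1]

Answer: 1 2 5 1 4 9 7 1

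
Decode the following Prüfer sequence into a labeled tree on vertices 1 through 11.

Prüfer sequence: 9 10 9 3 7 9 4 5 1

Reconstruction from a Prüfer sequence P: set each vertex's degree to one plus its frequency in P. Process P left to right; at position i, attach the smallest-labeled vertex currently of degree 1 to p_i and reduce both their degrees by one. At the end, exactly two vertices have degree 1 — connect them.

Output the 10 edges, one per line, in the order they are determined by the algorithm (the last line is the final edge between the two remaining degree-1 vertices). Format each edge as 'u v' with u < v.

Initial degrees: {1:2, 2:1, 3:2, 4:2, 5:2, 6:1, 7:2, 8:1, 9:4, 10:2, 11:1}
Step 1: smallest deg-1 vertex = 2, p_1 = 9. Add edge {2,9}. Now deg[2]=0, deg[9]=3.
Step 2: smallest deg-1 vertex = 6, p_2 = 10. Add edge {6,10}. Now deg[6]=0, deg[10]=1.
Step 3: smallest deg-1 vertex = 8, p_3 = 9. Add edge {8,9}. Now deg[8]=0, deg[9]=2.
Step 4: smallest deg-1 vertex = 10, p_4 = 3. Add edge {3,10}. Now deg[10]=0, deg[3]=1.
Step 5: smallest deg-1 vertex = 3, p_5 = 7. Add edge {3,7}. Now deg[3]=0, deg[7]=1.
Step 6: smallest deg-1 vertex = 7, p_6 = 9. Add edge {7,9}. Now deg[7]=0, deg[9]=1.
Step 7: smallest deg-1 vertex = 9, p_7 = 4. Add edge {4,9}. Now deg[9]=0, deg[4]=1.
Step 8: smallest deg-1 vertex = 4, p_8 = 5. Add edge {4,5}. Now deg[4]=0, deg[5]=1.
Step 9: smallest deg-1 vertex = 5, p_9 = 1. Add edge {1,5}. Now deg[5]=0, deg[1]=1.
Final: two remaining deg-1 vertices are 1, 11. Add edge {1,11}.

Answer: 2 9
6 10
8 9
3 10
3 7
7 9
4 9
4 5
1 5
1 11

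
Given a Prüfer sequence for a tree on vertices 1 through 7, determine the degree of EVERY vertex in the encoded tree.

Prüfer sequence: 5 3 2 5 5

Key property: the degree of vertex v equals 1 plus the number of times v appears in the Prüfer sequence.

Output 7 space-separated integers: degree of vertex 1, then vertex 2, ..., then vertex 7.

Answer: 1 2 2 1 4 1 1

Derivation:
p_1 = 5: count[5] becomes 1
p_2 = 3: count[3] becomes 1
p_3 = 2: count[2] becomes 1
p_4 = 5: count[5] becomes 2
p_5 = 5: count[5] becomes 3
Degrees (1 + count): deg[1]=1+0=1, deg[2]=1+1=2, deg[3]=1+1=2, deg[4]=1+0=1, deg[5]=1+3=4, deg[6]=1+0=1, deg[7]=1+0=1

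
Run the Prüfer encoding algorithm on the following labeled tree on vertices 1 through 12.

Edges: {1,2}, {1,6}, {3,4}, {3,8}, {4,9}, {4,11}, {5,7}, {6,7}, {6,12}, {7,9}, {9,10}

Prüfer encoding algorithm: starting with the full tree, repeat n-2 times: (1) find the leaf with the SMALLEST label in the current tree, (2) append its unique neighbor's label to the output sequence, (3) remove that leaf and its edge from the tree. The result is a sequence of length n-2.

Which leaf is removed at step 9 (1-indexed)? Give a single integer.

Step 1: current leaves = {2,5,8,10,11,12}. Remove leaf 2 (neighbor: 1).
Step 2: current leaves = {1,5,8,10,11,12}. Remove leaf 1 (neighbor: 6).
Step 3: current leaves = {5,8,10,11,12}. Remove leaf 5 (neighbor: 7).
Step 4: current leaves = {8,10,11,12}. Remove leaf 8 (neighbor: 3).
Step 5: current leaves = {3,10,11,12}. Remove leaf 3 (neighbor: 4).
Step 6: current leaves = {10,11,12}. Remove leaf 10 (neighbor: 9).
Step 7: current leaves = {11,12}. Remove leaf 11 (neighbor: 4).
Step 8: current leaves = {4,12}. Remove leaf 4 (neighbor: 9).
Step 9: current leaves = {9,12}. Remove leaf 9 (neighbor: 7).

Answer: 9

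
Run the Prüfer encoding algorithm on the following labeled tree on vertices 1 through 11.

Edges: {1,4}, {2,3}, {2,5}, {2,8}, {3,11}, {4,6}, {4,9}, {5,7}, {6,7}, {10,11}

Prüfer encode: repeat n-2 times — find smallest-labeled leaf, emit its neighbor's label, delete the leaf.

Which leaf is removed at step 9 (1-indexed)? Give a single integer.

Step 1: current leaves = {1,8,9,10}. Remove leaf 1 (neighbor: 4).
Step 2: current leaves = {8,9,10}. Remove leaf 8 (neighbor: 2).
Step 3: current leaves = {9,10}. Remove leaf 9 (neighbor: 4).
Step 4: current leaves = {4,10}. Remove leaf 4 (neighbor: 6).
Step 5: current leaves = {6,10}. Remove leaf 6 (neighbor: 7).
Step 6: current leaves = {7,10}. Remove leaf 7 (neighbor: 5).
Step 7: current leaves = {5,10}. Remove leaf 5 (neighbor: 2).
Step 8: current leaves = {2,10}. Remove leaf 2 (neighbor: 3).
Step 9: current leaves = {3,10}. Remove leaf 3 (neighbor: 11).

Answer: 3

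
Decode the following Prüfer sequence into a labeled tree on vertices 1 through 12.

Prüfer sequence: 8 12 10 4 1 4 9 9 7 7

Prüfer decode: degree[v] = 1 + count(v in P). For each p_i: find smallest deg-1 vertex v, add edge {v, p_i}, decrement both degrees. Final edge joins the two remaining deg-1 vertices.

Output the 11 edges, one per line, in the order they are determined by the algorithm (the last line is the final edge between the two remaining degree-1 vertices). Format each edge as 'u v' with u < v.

Initial degrees: {1:2, 2:1, 3:1, 4:3, 5:1, 6:1, 7:3, 8:2, 9:3, 10:2, 11:1, 12:2}
Step 1: smallest deg-1 vertex = 2, p_1 = 8. Add edge {2,8}. Now deg[2]=0, deg[8]=1.
Step 2: smallest deg-1 vertex = 3, p_2 = 12. Add edge {3,12}. Now deg[3]=0, deg[12]=1.
Step 3: smallest deg-1 vertex = 5, p_3 = 10. Add edge {5,10}. Now deg[5]=0, deg[10]=1.
Step 4: smallest deg-1 vertex = 6, p_4 = 4. Add edge {4,6}. Now deg[6]=0, deg[4]=2.
Step 5: smallest deg-1 vertex = 8, p_5 = 1. Add edge {1,8}. Now deg[8]=0, deg[1]=1.
Step 6: smallest deg-1 vertex = 1, p_6 = 4. Add edge {1,4}. Now deg[1]=0, deg[4]=1.
Step 7: smallest deg-1 vertex = 4, p_7 = 9. Add edge {4,9}. Now deg[4]=0, deg[9]=2.
Step 8: smallest deg-1 vertex = 10, p_8 = 9. Add edge {9,10}. Now deg[10]=0, deg[9]=1.
Step 9: smallest deg-1 vertex = 9, p_9 = 7. Add edge {7,9}. Now deg[9]=0, deg[7]=2.
Step 10: smallest deg-1 vertex = 11, p_10 = 7. Add edge {7,11}. Now deg[11]=0, deg[7]=1.
Final: two remaining deg-1 vertices are 7, 12. Add edge {7,12}.

Answer: 2 8
3 12
5 10
4 6
1 8
1 4
4 9
9 10
7 9
7 11
7 12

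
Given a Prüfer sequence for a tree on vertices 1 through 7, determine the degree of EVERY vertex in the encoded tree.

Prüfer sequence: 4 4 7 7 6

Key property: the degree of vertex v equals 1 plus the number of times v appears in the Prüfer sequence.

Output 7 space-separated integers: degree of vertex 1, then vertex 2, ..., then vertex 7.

Answer: 1 1 1 3 1 2 3

Derivation:
p_1 = 4: count[4] becomes 1
p_2 = 4: count[4] becomes 2
p_3 = 7: count[7] becomes 1
p_4 = 7: count[7] becomes 2
p_5 = 6: count[6] becomes 1
Degrees (1 + count): deg[1]=1+0=1, deg[2]=1+0=1, deg[3]=1+0=1, deg[4]=1+2=3, deg[5]=1+0=1, deg[6]=1+1=2, deg[7]=1+2=3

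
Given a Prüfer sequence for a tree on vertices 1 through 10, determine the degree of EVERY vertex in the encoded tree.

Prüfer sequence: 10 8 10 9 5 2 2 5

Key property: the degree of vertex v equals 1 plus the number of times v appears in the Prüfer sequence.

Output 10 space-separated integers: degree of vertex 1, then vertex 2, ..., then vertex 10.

Answer: 1 3 1 1 3 1 1 2 2 3

Derivation:
p_1 = 10: count[10] becomes 1
p_2 = 8: count[8] becomes 1
p_3 = 10: count[10] becomes 2
p_4 = 9: count[9] becomes 1
p_5 = 5: count[5] becomes 1
p_6 = 2: count[2] becomes 1
p_7 = 2: count[2] becomes 2
p_8 = 5: count[5] becomes 2
Degrees (1 + count): deg[1]=1+0=1, deg[2]=1+2=3, deg[3]=1+0=1, deg[4]=1+0=1, deg[5]=1+2=3, deg[6]=1+0=1, deg[7]=1+0=1, deg[8]=1+1=2, deg[9]=1+1=2, deg[10]=1+2=3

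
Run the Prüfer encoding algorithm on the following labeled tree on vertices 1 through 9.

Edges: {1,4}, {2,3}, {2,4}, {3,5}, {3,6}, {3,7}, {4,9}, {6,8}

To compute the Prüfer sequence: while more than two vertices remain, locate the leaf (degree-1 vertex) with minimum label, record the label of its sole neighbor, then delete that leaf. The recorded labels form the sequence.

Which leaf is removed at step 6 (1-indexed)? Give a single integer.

Step 1: current leaves = {1,5,7,8,9}. Remove leaf 1 (neighbor: 4).
Step 2: current leaves = {5,7,8,9}. Remove leaf 5 (neighbor: 3).
Step 3: current leaves = {7,8,9}. Remove leaf 7 (neighbor: 3).
Step 4: current leaves = {8,9}. Remove leaf 8 (neighbor: 6).
Step 5: current leaves = {6,9}. Remove leaf 6 (neighbor: 3).
Step 6: current leaves = {3,9}. Remove leaf 3 (neighbor: 2).

Answer: 3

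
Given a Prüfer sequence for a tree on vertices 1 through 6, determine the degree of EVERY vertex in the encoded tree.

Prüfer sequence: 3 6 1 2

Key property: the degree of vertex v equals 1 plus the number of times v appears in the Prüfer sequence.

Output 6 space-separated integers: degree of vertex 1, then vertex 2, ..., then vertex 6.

p_1 = 3: count[3] becomes 1
p_2 = 6: count[6] becomes 1
p_3 = 1: count[1] becomes 1
p_4 = 2: count[2] becomes 1
Degrees (1 + count): deg[1]=1+1=2, deg[2]=1+1=2, deg[3]=1+1=2, deg[4]=1+0=1, deg[5]=1+0=1, deg[6]=1+1=2

Answer: 2 2 2 1 1 2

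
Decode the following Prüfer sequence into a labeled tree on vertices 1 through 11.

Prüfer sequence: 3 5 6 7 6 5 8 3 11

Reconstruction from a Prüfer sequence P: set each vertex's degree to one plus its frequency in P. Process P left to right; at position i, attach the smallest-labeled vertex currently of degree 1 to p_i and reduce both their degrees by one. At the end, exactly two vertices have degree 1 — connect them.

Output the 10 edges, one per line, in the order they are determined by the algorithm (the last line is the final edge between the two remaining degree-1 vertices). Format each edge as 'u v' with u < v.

Answer: 1 3
2 5
4 6
7 9
6 7
5 6
5 8
3 8
3 11
10 11

Derivation:
Initial degrees: {1:1, 2:1, 3:3, 4:1, 5:3, 6:3, 7:2, 8:2, 9:1, 10:1, 11:2}
Step 1: smallest deg-1 vertex = 1, p_1 = 3. Add edge {1,3}. Now deg[1]=0, deg[3]=2.
Step 2: smallest deg-1 vertex = 2, p_2 = 5. Add edge {2,5}. Now deg[2]=0, deg[5]=2.
Step 3: smallest deg-1 vertex = 4, p_3 = 6. Add edge {4,6}. Now deg[4]=0, deg[6]=2.
Step 4: smallest deg-1 vertex = 9, p_4 = 7. Add edge {7,9}. Now deg[9]=0, deg[7]=1.
Step 5: smallest deg-1 vertex = 7, p_5 = 6. Add edge {6,7}. Now deg[7]=0, deg[6]=1.
Step 6: smallest deg-1 vertex = 6, p_6 = 5. Add edge {5,6}. Now deg[6]=0, deg[5]=1.
Step 7: smallest deg-1 vertex = 5, p_7 = 8. Add edge {5,8}. Now deg[5]=0, deg[8]=1.
Step 8: smallest deg-1 vertex = 8, p_8 = 3. Add edge {3,8}. Now deg[8]=0, deg[3]=1.
Step 9: smallest deg-1 vertex = 3, p_9 = 11. Add edge {3,11}. Now deg[3]=0, deg[11]=1.
Final: two remaining deg-1 vertices are 10, 11. Add edge {10,11}.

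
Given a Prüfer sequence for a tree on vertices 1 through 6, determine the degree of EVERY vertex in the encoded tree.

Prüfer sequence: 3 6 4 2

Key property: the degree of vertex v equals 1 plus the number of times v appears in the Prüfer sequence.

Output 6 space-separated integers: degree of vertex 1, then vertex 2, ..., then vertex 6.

Answer: 1 2 2 2 1 2

Derivation:
p_1 = 3: count[3] becomes 1
p_2 = 6: count[6] becomes 1
p_3 = 4: count[4] becomes 1
p_4 = 2: count[2] becomes 1
Degrees (1 + count): deg[1]=1+0=1, deg[2]=1+1=2, deg[3]=1+1=2, deg[4]=1+1=2, deg[5]=1+0=1, deg[6]=1+1=2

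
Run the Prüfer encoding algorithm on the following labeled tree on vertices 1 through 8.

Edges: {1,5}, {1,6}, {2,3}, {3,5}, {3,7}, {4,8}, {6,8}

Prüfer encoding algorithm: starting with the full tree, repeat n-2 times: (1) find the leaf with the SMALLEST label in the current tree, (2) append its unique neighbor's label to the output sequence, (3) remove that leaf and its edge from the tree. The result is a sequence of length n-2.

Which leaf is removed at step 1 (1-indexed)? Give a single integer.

Step 1: current leaves = {2,4,7}. Remove leaf 2 (neighbor: 3).

Answer: 2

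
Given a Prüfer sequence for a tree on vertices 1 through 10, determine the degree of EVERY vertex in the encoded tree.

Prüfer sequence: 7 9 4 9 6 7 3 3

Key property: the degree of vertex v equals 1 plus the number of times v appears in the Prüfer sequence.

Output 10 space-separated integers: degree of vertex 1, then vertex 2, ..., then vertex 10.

Answer: 1 1 3 2 1 2 3 1 3 1

Derivation:
p_1 = 7: count[7] becomes 1
p_2 = 9: count[9] becomes 1
p_3 = 4: count[4] becomes 1
p_4 = 9: count[9] becomes 2
p_5 = 6: count[6] becomes 1
p_6 = 7: count[7] becomes 2
p_7 = 3: count[3] becomes 1
p_8 = 3: count[3] becomes 2
Degrees (1 + count): deg[1]=1+0=1, deg[2]=1+0=1, deg[3]=1+2=3, deg[4]=1+1=2, deg[5]=1+0=1, deg[6]=1+1=2, deg[7]=1+2=3, deg[8]=1+0=1, deg[9]=1+2=3, deg[10]=1+0=1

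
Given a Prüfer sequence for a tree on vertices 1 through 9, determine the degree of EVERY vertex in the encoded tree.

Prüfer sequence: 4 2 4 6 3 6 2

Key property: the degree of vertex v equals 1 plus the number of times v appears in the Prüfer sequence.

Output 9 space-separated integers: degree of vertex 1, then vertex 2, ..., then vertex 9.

Answer: 1 3 2 3 1 3 1 1 1

Derivation:
p_1 = 4: count[4] becomes 1
p_2 = 2: count[2] becomes 1
p_3 = 4: count[4] becomes 2
p_4 = 6: count[6] becomes 1
p_5 = 3: count[3] becomes 1
p_6 = 6: count[6] becomes 2
p_7 = 2: count[2] becomes 2
Degrees (1 + count): deg[1]=1+0=1, deg[2]=1+2=3, deg[3]=1+1=2, deg[4]=1+2=3, deg[5]=1+0=1, deg[6]=1+2=3, deg[7]=1+0=1, deg[8]=1+0=1, deg[9]=1+0=1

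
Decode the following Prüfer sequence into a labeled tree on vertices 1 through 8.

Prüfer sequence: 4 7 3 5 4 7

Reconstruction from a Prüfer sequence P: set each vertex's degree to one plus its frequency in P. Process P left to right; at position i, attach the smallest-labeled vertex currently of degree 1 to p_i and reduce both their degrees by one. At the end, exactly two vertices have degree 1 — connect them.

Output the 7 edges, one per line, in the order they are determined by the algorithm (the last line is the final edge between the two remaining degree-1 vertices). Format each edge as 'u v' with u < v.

Initial degrees: {1:1, 2:1, 3:2, 4:3, 5:2, 6:1, 7:3, 8:1}
Step 1: smallest deg-1 vertex = 1, p_1 = 4. Add edge {1,4}. Now deg[1]=0, deg[4]=2.
Step 2: smallest deg-1 vertex = 2, p_2 = 7. Add edge {2,7}. Now deg[2]=0, deg[7]=2.
Step 3: smallest deg-1 vertex = 6, p_3 = 3. Add edge {3,6}. Now deg[6]=0, deg[3]=1.
Step 4: smallest deg-1 vertex = 3, p_4 = 5. Add edge {3,5}. Now deg[3]=0, deg[5]=1.
Step 5: smallest deg-1 vertex = 5, p_5 = 4. Add edge {4,5}. Now deg[5]=0, deg[4]=1.
Step 6: smallest deg-1 vertex = 4, p_6 = 7. Add edge {4,7}. Now deg[4]=0, deg[7]=1.
Final: two remaining deg-1 vertices are 7, 8. Add edge {7,8}.

Answer: 1 4
2 7
3 6
3 5
4 5
4 7
7 8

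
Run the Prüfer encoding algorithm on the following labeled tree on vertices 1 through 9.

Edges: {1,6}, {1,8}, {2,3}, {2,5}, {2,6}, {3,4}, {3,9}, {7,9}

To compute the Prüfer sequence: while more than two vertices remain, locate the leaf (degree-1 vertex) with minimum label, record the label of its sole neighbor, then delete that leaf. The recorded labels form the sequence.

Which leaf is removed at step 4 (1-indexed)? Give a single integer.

Answer: 8

Derivation:
Step 1: current leaves = {4,5,7,8}. Remove leaf 4 (neighbor: 3).
Step 2: current leaves = {5,7,8}. Remove leaf 5 (neighbor: 2).
Step 3: current leaves = {7,8}. Remove leaf 7 (neighbor: 9).
Step 4: current leaves = {8,9}. Remove leaf 8 (neighbor: 1).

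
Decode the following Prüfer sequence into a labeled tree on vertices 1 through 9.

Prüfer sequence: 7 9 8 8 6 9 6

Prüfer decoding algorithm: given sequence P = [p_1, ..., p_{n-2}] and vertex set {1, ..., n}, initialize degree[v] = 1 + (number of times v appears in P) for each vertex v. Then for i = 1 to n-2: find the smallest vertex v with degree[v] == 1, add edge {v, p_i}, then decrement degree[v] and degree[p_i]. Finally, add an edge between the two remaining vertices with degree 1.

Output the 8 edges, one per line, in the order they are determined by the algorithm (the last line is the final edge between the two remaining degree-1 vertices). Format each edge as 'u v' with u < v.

Initial degrees: {1:1, 2:1, 3:1, 4:1, 5:1, 6:3, 7:2, 8:3, 9:3}
Step 1: smallest deg-1 vertex = 1, p_1 = 7. Add edge {1,7}. Now deg[1]=0, deg[7]=1.
Step 2: smallest deg-1 vertex = 2, p_2 = 9. Add edge {2,9}. Now deg[2]=0, deg[9]=2.
Step 3: smallest deg-1 vertex = 3, p_3 = 8. Add edge {3,8}. Now deg[3]=0, deg[8]=2.
Step 4: smallest deg-1 vertex = 4, p_4 = 8. Add edge {4,8}. Now deg[4]=0, deg[8]=1.
Step 5: smallest deg-1 vertex = 5, p_5 = 6. Add edge {5,6}. Now deg[5]=0, deg[6]=2.
Step 6: smallest deg-1 vertex = 7, p_6 = 9. Add edge {7,9}. Now deg[7]=0, deg[9]=1.
Step 7: smallest deg-1 vertex = 8, p_7 = 6. Add edge {6,8}. Now deg[8]=0, deg[6]=1.
Final: two remaining deg-1 vertices are 6, 9. Add edge {6,9}.

Answer: 1 7
2 9
3 8
4 8
5 6
7 9
6 8
6 9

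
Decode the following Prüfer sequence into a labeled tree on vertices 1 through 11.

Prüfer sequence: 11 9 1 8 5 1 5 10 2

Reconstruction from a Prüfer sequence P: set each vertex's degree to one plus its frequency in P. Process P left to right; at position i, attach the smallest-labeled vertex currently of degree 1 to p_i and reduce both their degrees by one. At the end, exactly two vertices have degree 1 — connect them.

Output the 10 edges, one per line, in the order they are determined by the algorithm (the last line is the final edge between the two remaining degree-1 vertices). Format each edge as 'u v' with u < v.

Answer: 3 11
4 9
1 6
7 8
5 8
1 9
1 5
5 10
2 10
2 11

Derivation:
Initial degrees: {1:3, 2:2, 3:1, 4:1, 5:3, 6:1, 7:1, 8:2, 9:2, 10:2, 11:2}
Step 1: smallest deg-1 vertex = 3, p_1 = 11. Add edge {3,11}. Now deg[3]=0, deg[11]=1.
Step 2: smallest deg-1 vertex = 4, p_2 = 9. Add edge {4,9}. Now deg[4]=0, deg[9]=1.
Step 3: smallest deg-1 vertex = 6, p_3 = 1. Add edge {1,6}. Now deg[6]=0, deg[1]=2.
Step 4: smallest deg-1 vertex = 7, p_4 = 8. Add edge {7,8}. Now deg[7]=0, deg[8]=1.
Step 5: smallest deg-1 vertex = 8, p_5 = 5. Add edge {5,8}. Now deg[8]=0, deg[5]=2.
Step 6: smallest deg-1 vertex = 9, p_6 = 1. Add edge {1,9}. Now deg[9]=0, deg[1]=1.
Step 7: smallest deg-1 vertex = 1, p_7 = 5. Add edge {1,5}. Now deg[1]=0, deg[5]=1.
Step 8: smallest deg-1 vertex = 5, p_8 = 10. Add edge {5,10}. Now deg[5]=0, deg[10]=1.
Step 9: smallest deg-1 vertex = 10, p_9 = 2. Add edge {2,10}. Now deg[10]=0, deg[2]=1.
Final: two remaining deg-1 vertices are 2, 11. Add edge {2,11}.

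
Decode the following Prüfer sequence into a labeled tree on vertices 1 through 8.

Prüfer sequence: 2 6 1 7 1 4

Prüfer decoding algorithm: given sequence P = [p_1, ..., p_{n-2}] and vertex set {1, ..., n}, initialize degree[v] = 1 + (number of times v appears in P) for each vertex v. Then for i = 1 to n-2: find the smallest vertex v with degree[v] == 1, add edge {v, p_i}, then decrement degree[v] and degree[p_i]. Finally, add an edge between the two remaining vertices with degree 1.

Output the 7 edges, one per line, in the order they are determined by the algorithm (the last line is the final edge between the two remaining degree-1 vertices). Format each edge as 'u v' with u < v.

Answer: 2 3
2 6
1 5
6 7
1 7
1 4
4 8

Derivation:
Initial degrees: {1:3, 2:2, 3:1, 4:2, 5:1, 6:2, 7:2, 8:1}
Step 1: smallest deg-1 vertex = 3, p_1 = 2. Add edge {2,3}. Now deg[3]=0, deg[2]=1.
Step 2: smallest deg-1 vertex = 2, p_2 = 6. Add edge {2,6}. Now deg[2]=0, deg[6]=1.
Step 3: smallest deg-1 vertex = 5, p_3 = 1. Add edge {1,5}. Now deg[5]=0, deg[1]=2.
Step 4: smallest deg-1 vertex = 6, p_4 = 7. Add edge {6,7}. Now deg[6]=0, deg[7]=1.
Step 5: smallest deg-1 vertex = 7, p_5 = 1. Add edge {1,7}. Now deg[7]=0, deg[1]=1.
Step 6: smallest deg-1 vertex = 1, p_6 = 4. Add edge {1,4}. Now deg[1]=0, deg[4]=1.
Final: two remaining deg-1 vertices are 4, 8. Add edge {4,8}.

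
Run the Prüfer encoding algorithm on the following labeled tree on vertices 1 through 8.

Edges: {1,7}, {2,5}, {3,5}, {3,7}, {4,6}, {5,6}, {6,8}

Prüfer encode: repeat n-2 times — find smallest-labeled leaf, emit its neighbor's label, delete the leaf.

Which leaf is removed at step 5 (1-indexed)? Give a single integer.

Step 1: current leaves = {1,2,4,8}. Remove leaf 1 (neighbor: 7).
Step 2: current leaves = {2,4,7,8}. Remove leaf 2 (neighbor: 5).
Step 3: current leaves = {4,7,8}. Remove leaf 4 (neighbor: 6).
Step 4: current leaves = {7,8}. Remove leaf 7 (neighbor: 3).
Step 5: current leaves = {3,8}. Remove leaf 3 (neighbor: 5).

Answer: 3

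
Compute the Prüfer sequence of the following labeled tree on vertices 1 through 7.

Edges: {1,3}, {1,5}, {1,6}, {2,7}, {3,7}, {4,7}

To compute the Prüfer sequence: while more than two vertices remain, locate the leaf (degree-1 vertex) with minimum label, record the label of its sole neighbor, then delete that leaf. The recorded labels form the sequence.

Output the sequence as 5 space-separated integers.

Answer: 7 7 1 1 3

Derivation:
Step 1: leaves = {2,4,5,6}. Remove smallest leaf 2, emit neighbor 7.
Step 2: leaves = {4,5,6}. Remove smallest leaf 4, emit neighbor 7.
Step 3: leaves = {5,6,7}. Remove smallest leaf 5, emit neighbor 1.
Step 4: leaves = {6,7}. Remove smallest leaf 6, emit neighbor 1.
Step 5: leaves = {1,7}. Remove smallest leaf 1, emit neighbor 3.
Done: 2 vertices remain (3, 7). Sequence = [7 7 1 1 3]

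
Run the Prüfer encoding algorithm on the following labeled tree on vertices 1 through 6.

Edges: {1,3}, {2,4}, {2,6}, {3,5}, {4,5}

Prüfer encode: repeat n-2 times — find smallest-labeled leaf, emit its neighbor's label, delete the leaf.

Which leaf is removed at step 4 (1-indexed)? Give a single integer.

Step 1: current leaves = {1,6}. Remove leaf 1 (neighbor: 3).
Step 2: current leaves = {3,6}. Remove leaf 3 (neighbor: 5).
Step 3: current leaves = {5,6}. Remove leaf 5 (neighbor: 4).
Step 4: current leaves = {4,6}. Remove leaf 4 (neighbor: 2).

Answer: 4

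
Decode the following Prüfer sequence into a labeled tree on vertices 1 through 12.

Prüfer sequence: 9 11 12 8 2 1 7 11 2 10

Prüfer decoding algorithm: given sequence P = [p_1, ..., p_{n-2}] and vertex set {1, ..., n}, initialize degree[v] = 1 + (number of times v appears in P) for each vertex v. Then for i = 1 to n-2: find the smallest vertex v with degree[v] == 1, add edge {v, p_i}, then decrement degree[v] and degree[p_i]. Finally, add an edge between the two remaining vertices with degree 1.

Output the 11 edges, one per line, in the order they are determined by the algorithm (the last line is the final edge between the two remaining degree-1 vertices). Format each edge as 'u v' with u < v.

Answer: 3 9
4 11
5 12
6 8
2 8
1 9
1 7
7 11
2 11
2 10
10 12

Derivation:
Initial degrees: {1:2, 2:3, 3:1, 4:1, 5:1, 6:1, 7:2, 8:2, 9:2, 10:2, 11:3, 12:2}
Step 1: smallest deg-1 vertex = 3, p_1 = 9. Add edge {3,9}. Now deg[3]=0, deg[9]=1.
Step 2: smallest deg-1 vertex = 4, p_2 = 11. Add edge {4,11}. Now deg[4]=0, deg[11]=2.
Step 3: smallest deg-1 vertex = 5, p_3 = 12. Add edge {5,12}. Now deg[5]=0, deg[12]=1.
Step 4: smallest deg-1 vertex = 6, p_4 = 8. Add edge {6,8}. Now deg[6]=0, deg[8]=1.
Step 5: smallest deg-1 vertex = 8, p_5 = 2. Add edge {2,8}. Now deg[8]=0, deg[2]=2.
Step 6: smallest deg-1 vertex = 9, p_6 = 1. Add edge {1,9}. Now deg[9]=0, deg[1]=1.
Step 7: smallest deg-1 vertex = 1, p_7 = 7. Add edge {1,7}. Now deg[1]=0, deg[7]=1.
Step 8: smallest deg-1 vertex = 7, p_8 = 11. Add edge {7,11}. Now deg[7]=0, deg[11]=1.
Step 9: smallest deg-1 vertex = 11, p_9 = 2. Add edge {2,11}. Now deg[11]=0, deg[2]=1.
Step 10: smallest deg-1 vertex = 2, p_10 = 10. Add edge {2,10}. Now deg[2]=0, deg[10]=1.
Final: two remaining deg-1 vertices are 10, 12. Add edge {10,12}.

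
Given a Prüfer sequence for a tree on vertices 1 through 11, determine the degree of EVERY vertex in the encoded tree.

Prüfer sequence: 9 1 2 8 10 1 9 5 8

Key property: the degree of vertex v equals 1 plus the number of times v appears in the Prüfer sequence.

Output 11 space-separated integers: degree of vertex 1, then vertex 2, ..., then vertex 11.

p_1 = 9: count[9] becomes 1
p_2 = 1: count[1] becomes 1
p_3 = 2: count[2] becomes 1
p_4 = 8: count[8] becomes 1
p_5 = 10: count[10] becomes 1
p_6 = 1: count[1] becomes 2
p_7 = 9: count[9] becomes 2
p_8 = 5: count[5] becomes 1
p_9 = 8: count[8] becomes 2
Degrees (1 + count): deg[1]=1+2=3, deg[2]=1+1=2, deg[3]=1+0=1, deg[4]=1+0=1, deg[5]=1+1=2, deg[6]=1+0=1, deg[7]=1+0=1, deg[8]=1+2=3, deg[9]=1+2=3, deg[10]=1+1=2, deg[11]=1+0=1

Answer: 3 2 1 1 2 1 1 3 3 2 1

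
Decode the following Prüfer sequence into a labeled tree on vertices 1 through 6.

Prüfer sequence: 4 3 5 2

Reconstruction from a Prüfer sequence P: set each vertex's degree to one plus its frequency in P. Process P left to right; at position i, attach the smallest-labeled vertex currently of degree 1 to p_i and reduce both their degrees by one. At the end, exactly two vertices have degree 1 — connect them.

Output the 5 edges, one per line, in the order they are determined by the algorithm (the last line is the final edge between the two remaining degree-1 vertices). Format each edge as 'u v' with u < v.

Initial degrees: {1:1, 2:2, 3:2, 4:2, 5:2, 6:1}
Step 1: smallest deg-1 vertex = 1, p_1 = 4. Add edge {1,4}. Now deg[1]=0, deg[4]=1.
Step 2: smallest deg-1 vertex = 4, p_2 = 3. Add edge {3,4}. Now deg[4]=0, deg[3]=1.
Step 3: smallest deg-1 vertex = 3, p_3 = 5. Add edge {3,5}. Now deg[3]=0, deg[5]=1.
Step 4: smallest deg-1 vertex = 5, p_4 = 2. Add edge {2,5}. Now deg[5]=0, deg[2]=1.
Final: two remaining deg-1 vertices are 2, 6. Add edge {2,6}.

Answer: 1 4
3 4
3 5
2 5
2 6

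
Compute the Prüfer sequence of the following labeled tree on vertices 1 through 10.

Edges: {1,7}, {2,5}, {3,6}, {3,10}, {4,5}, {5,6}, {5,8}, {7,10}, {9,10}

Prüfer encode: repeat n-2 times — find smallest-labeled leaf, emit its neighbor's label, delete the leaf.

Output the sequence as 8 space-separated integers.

Step 1: leaves = {1,2,4,8,9}. Remove smallest leaf 1, emit neighbor 7.
Step 2: leaves = {2,4,7,8,9}. Remove smallest leaf 2, emit neighbor 5.
Step 3: leaves = {4,7,8,9}. Remove smallest leaf 4, emit neighbor 5.
Step 4: leaves = {7,8,9}. Remove smallest leaf 7, emit neighbor 10.
Step 5: leaves = {8,9}. Remove smallest leaf 8, emit neighbor 5.
Step 6: leaves = {5,9}. Remove smallest leaf 5, emit neighbor 6.
Step 7: leaves = {6,9}. Remove smallest leaf 6, emit neighbor 3.
Step 8: leaves = {3,9}. Remove smallest leaf 3, emit neighbor 10.
Done: 2 vertices remain (9, 10). Sequence = [7 5 5 10 5 6 3 10]

Answer: 7 5 5 10 5 6 3 10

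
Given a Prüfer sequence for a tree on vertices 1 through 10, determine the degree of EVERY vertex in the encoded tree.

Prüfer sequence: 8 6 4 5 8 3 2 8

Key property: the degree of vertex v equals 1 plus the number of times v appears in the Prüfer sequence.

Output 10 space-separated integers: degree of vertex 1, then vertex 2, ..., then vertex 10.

Answer: 1 2 2 2 2 2 1 4 1 1

Derivation:
p_1 = 8: count[8] becomes 1
p_2 = 6: count[6] becomes 1
p_3 = 4: count[4] becomes 1
p_4 = 5: count[5] becomes 1
p_5 = 8: count[8] becomes 2
p_6 = 3: count[3] becomes 1
p_7 = 2: count[2] becomes 1
p_8 = 8: count[8] becomes 3
Degrees (1 + count): deg[1]=1+0=1, deg[2]=1+1=2, deg[3]=1+1=2, deg[4]=1+1=2, deg[5]=1+1=2, deg[6]=1+1=2, deg[7]=1+0=1, deg[8]=1+3=4, deg[9]=1+0=1, deg[10]=1+0=1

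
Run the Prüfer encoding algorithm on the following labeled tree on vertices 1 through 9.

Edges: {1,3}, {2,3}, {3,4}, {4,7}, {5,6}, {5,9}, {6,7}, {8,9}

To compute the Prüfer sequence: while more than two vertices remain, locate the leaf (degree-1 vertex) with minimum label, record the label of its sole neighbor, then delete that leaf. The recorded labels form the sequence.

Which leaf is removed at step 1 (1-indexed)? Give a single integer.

Step 1: current leaves = {1,2,8}. Remove leaf 1 (neighbor: 3).

Answer: 1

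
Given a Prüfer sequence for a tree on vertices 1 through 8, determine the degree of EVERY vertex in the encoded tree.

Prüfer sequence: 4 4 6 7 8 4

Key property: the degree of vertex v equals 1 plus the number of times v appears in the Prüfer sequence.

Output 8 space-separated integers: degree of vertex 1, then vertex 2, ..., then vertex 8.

p_1 = 4: count[4] becomes 1
p_2 = 4: count[4] becomes 2
p_3 = 6: count[6] becomes 1
p_4 = 7: count[7] becomes 1
p_5 = 8: count[8] becomes 1
p_6 = 4: count[4] becomes 3
Degrees (1 + count): deg[1]=1+0=1, deg[2]=1+0=1, deg[3]=1+0=1, deg[4]=1+3=4, deg[5]=1+0=1, deg[6]=1+1=2, deg[7]=1+1=2, deg[8]=1+1=2

Answer: 1 1 1 4 1 2 2 2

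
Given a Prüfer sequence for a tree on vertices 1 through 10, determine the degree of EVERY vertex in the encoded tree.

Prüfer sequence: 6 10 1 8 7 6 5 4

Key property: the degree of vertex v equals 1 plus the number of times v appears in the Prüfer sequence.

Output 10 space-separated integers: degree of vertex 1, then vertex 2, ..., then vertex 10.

p_1 = 6: count[6] becomes 1
p_2 = 10: count[10] becomes 1
p_3 = 1: count[1] becomes 1
p_4 = 8: count[8] becomes 1
p_5 = 7: count[7] becomes 1
p_6 = 6: count[6] becomes 2
p_7 = 5: count[5] becomes 1
p_8 = 4: count[4] becomes 1
Degrees (1 + count): deg[1]=1+1=2, deg[2]=1+0=1, deg[3]=1+0=1, deg[4]=1+1=2, deg[5]=1+1=2, deg[6]=1+2=3, deg[7]=1+1=2, deg[8]=1+1=2, deg[9]=1+0=1, deg[10]=1+1=2

Answer: 2 1 1 2 2 3 2 2 1 2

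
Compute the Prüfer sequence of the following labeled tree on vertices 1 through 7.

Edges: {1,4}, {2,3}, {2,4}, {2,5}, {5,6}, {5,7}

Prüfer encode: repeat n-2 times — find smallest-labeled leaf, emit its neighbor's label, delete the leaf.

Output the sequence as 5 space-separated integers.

Answer: 4 2 2 5 5

Derivation:
Step 1: leaves = {1,3,6,7}. Remove smallest leaf 1, emit neighbor 4.
Step 2: leaves = {3,4,6,7}. Remove smallest leaf 3, emit neighbor 2.
Step 3: leaves = {4,6,7}. Remove smallest leaf 4, emit neighbor 2.
Step 4: leaves = {2,6,7}. Remove smallest leaf 2, emit neighbor 5.
Step 5: leaves = {6,7}. Remove smallest leaf 6, emit neighbor 5.
Done: 2 vertices remain (5, 7). Sequence = [4 2 2 5 5]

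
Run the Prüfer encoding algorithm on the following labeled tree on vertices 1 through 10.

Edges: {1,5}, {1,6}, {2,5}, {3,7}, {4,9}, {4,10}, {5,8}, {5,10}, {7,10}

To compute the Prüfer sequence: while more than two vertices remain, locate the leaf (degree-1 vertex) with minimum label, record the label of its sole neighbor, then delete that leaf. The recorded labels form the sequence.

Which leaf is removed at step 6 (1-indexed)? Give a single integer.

Answer: 8

Derivation:
Step 1: current leaves = {2,3,6,8,9}. Remove leaf 2 (neighbor: 5).
Step 2: current leaves = {3,6,8,9}. Remove leaf 3 (neighbor: 7).
Step 3: current leaves = {6,7,8,9}. Remove leaf 6 (neighbor: 1).
Step 4: current leaves = {1,7,8,9}. Remove leaf 1 (neighbor: 5).
Step 5: current leaves = {7,8,9}. Remove leaf 7 (neighbor: 10).
Step 6: current leaves = {8,9}. Remove leaf 8 (neighbor: 5).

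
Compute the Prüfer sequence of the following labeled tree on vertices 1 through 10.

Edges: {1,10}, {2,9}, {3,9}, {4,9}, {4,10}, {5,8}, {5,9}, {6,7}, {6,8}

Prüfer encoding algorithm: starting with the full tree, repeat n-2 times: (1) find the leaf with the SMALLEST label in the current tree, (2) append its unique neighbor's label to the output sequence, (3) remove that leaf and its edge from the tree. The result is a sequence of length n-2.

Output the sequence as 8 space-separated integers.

Step 1: leaves = {1,2,3,7}. Remove smallest leaf 1, emit neighbor 10.
Step 2: leaves = {2,3,7,10}. Remove smallest leaf 2, emit neighbor 9.
Step 3: leaves = {3,7,10}. Remove smallest leaf 3, emit neighbor 9.
Step 4: leaves = {7,10}. Remove smallest leaf 7, emit neighbor 6.
Step 5: leaves = {6,10}. Remove smallest leaf 6, emit neighbor 8.
Step 6: leaves = {8,10}. Remove smallest leaf 8, emit neighbor 5.
Step 7: leaves = {5,10}. Remove smallest leaf 5, emit neighbor 9.
Step 8: leaves = {9,10}. Remove smallest leaf 9, emit neighbor 4.
Done: 2 vertices remain (4, 10). Sequence = [10 9 9 6 8 5 9 4]

Answer: 10 9 9 6 8 5 9 4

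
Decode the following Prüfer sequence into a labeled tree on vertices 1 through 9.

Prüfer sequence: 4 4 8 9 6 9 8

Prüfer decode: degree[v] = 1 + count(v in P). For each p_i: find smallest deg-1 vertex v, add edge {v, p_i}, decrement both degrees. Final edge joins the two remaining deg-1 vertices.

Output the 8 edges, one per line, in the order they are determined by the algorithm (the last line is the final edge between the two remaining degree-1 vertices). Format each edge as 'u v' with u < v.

Answer: 1 4
2 4
3 8
4 9
5 6
6 9
7 8
8 9

Derivation:
Initial degrees: {1:1, 2:1, 3:1, 4:3, 5:1, 6:2, 7:1, 8:3, 9:3}
Step 1: smallest deg-1 vertex = 1, p_1 = 4. Add edge {1,4}. Now deg[1]=0, deg[4]=2.
Step 2: smallest deg-1 vertex = 2, p_2 = 4. Add edge {2,4}. Now deg[2]=0, deg[4]=1.
Step 3: smallest deg-1 vertex = 3, p_3 = 8. Add edge {3,8}. Now deg[3]=0, deg[8]=2.
Step 4: smallest deg-1 vertex = 4, p_4 = 9. Add edge {4,9}. Now deg[4]=0, deg[9]=2.
Step 5: smallest deg-1 vertex = 5, p_5 = 6. Add edge {5,6}. Now deg[5]=0, deg[6]=1.
Step 6: smallest deg-1 vertex = 6, p_6 = 9. Add edge {6,9}. Now deg[6]=0, deg[9]=1.
Step 7: smallest deg-1 vertex = 7, p_7 = 8. Add edge {7,8}. Now deg[7]=0, deg[8]=1.
Final: two remaining deg-1 vertices are 8, 9. Add edge {8,9}.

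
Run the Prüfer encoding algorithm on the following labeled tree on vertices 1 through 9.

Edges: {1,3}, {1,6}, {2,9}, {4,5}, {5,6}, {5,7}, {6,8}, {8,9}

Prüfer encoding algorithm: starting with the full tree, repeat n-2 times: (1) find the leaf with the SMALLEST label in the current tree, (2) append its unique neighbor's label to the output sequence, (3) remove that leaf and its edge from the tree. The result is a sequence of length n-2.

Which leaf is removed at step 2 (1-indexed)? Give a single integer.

Answer: 3

Derivation:
Step 1: current leaves = {2,3,4,7}. Remove leaf 2 (neighbor: 9).
Step 2: current leaves = {3,4,7,9}. Remove leaf 3 (neighbor: 1).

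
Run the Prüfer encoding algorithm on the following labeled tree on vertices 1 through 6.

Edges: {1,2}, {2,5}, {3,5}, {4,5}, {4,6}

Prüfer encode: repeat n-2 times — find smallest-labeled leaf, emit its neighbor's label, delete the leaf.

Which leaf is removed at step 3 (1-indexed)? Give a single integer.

Step 1: current leaves = {1,3,6}. Remove leaf 1 (neighbor: 2).
Step 2: current leaves = {2,3,6}. Remove leaf 2 (neighbor: 5).
Step 3: current leaves = {3,6}. Remove leaf 3 (neighbor: 5).

Answer: 3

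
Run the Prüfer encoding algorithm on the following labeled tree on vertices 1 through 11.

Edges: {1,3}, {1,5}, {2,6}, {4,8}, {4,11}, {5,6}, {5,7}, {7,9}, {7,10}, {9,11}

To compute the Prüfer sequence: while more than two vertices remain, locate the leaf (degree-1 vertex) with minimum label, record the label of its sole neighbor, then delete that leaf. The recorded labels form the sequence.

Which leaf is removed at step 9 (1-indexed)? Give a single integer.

Answer: 7

Derivation:
Step 1: current leaves = {2,3,8,10}. Remove leaf 2 (neighbor: 6).
Step 2: current leaves = {3,6,8,10}. Remove leaf 3 (neighbor: 1).
Step 3: current leaves = {1,6,8,10}. Remove leaf 1 (neighbor: 5).
Step 4: current leaves = {6,8,10}. Remove leaf 6 (neighbor: 5).
Step 5: current leaves = {5,8,10}. Remove leaf 5 (neighbor: 7).
Step 6: current leaves = {8,10}. Remove leaf 8 (neighbor: 4).
Step 7: current leaves = {4,10}. Remove leaf 4 (neighbor: 11).
Step 8: current leaves = {10,11}. Remove leaf 10 (neighbor: 7).
Step 9: current leaves = {7,11}. Remove leaf 7 (neighbor: 9).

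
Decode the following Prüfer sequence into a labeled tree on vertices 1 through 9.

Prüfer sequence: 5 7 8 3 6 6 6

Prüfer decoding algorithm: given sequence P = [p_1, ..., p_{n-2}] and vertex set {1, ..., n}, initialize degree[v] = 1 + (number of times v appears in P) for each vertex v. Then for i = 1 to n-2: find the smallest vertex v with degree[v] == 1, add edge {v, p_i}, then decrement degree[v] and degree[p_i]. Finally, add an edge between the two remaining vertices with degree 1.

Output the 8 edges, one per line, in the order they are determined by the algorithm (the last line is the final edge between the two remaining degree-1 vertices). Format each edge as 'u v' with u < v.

Initial degrees: {1:1, 2:1, 3:2, 4:1, 5:2, 6:4, 7:2, 8:2, 9:1}
Step 1: smallest deg-1 vertex = 1, p_1 = 5. Add edge {1,5}. Now deg[1]=0, deg[5]=1.
Step 2: smallest deg-1 vertex = 2, p_2 = 7. Add edge {2,7}. Now deg[2]=0, deg[7]=1.
Step 3: smallest deg-1 vertex = 4, p_3 = 8. Add edge {4,8}. Now deg[4]=0, deg[8]=1.
Step 4: smallest deg-1 vertex = 5, p_4 = 3. Add edge {3,5}. Now deg[5]=0, deg[3]=1.
Step 5: smallest deg-1 vertex = 3, p_5 = 6. Add edge {3,6}. Now deg[3]=0, deg[6]=3.
Step 6: smallest deg-1 vertex = 7, p_6 = 6. Add edge {6,7}. Now deg[7]=0, deg[6]=2.
Step 7: smallest deg-1 vertex = 8, p_7 = 6. Add edge {6,8}. Now deg[8]=0, deg[6]=1.
Final: two remaining deg-1 vertices are 6, 9. Add edge {6,9}.

Answer: 1 5
2 7
4 8
3 5
3 6
6 7
6 8
6 9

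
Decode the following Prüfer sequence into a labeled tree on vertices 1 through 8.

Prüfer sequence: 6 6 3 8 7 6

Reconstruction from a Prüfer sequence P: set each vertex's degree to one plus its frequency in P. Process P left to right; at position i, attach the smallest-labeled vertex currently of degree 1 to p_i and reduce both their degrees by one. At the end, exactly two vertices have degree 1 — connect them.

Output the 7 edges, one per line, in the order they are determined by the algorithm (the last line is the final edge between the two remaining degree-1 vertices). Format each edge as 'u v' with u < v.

Answer: 1 6
2 6
3 4
3 8
5 7
6 7
6 8

Derivation:
Initial degrees: {1:1, 2:1, 3:2, 4:1, 5:1, 6:4, 7:2, 8:2}
Step 1: smallest deg-1 vertex = 1, p_1 = 6. Add edge {1,6}. Now deg[1]=0, deg[6]=3.
Step 2: smallest deg-1 vertex = 2, p_2 = 6. Add edge {2,6}. Now deg[2]=0, deg[6]=2.
Step 3: smallest deg-1 vertex = 4, p_3 = 3. Add edge {3,4}. Now deg[4]=0, deg[3]=1.
Step 4: smallest deg-1 vertex = 3, p_4 = 8. Add edge {3,8}. Now deg[3]=0, deg[8]=1.
Step 5: smallest deg-1 vertex = 5, p_5 = 7. Add edge {5,7}. Now deg[5]=0, deg[7]=1.
Step 6: smallest deg-1 vertex = 7, p_6 = 6. Add edge {6,7}. Now deg[7]=0, deg[6]=1.
Final: two remaining deg-1 vertices are 6, 8. Add edge {6,8}.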